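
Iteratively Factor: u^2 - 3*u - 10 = (u + 2)*(u - 5)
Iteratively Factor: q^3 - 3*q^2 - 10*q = (q - 5)*(q^2 + 2*q) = (q - 5)*(q + 2)*(q)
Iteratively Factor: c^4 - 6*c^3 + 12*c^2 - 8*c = (c - 2)*(c^3 - 4*c^2 + 4*c) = c*(c - 2)*(c^2 - 4*c + 4) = c*(c - 2)^2*(c - 2)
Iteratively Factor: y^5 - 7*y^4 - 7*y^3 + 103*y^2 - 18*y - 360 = (y + 3)*(y^4 - 10*y^3 + 23*y^2 + 34*y - 120) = (y - 3)*(y + 3)*(y^3 - 7*y^2 + 2*y + 40) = (y - 5)*(y - 3)*(y + 3)*(y^2 - 2*y - 8) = (y - 5)*(y - 3)*(y + 2)*(y + 3)*(y - 4)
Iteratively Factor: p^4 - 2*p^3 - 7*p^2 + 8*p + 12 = (p - 2)*(p^3 - 7*p - 6) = (p - 2)*(p + 2)*(p^2 - 2*p - 3) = (p - 2)*(p + 1)*(p + 2)*(p - 3)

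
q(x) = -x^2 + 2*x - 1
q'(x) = 2 - 2*x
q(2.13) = -1.28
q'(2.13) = -2.26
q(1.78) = -0.61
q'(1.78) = -1.56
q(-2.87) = -14.98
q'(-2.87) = 7.74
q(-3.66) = -21.72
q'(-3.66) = 9.32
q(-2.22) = -10.37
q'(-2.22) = 6.44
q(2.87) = -3.50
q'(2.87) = -3.74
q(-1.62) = -6.86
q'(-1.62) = 5.24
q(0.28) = -0.52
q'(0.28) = 1.44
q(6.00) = -25.00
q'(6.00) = -10.00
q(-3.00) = -16.00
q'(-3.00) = 8.00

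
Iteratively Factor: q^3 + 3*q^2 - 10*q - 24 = (q + 2)*(q^2 + q - 12) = (q + 2)*(q + 4)*(q - 3)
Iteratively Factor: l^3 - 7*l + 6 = (l + 3)*(l^2 - 3*l + 2) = (l - 1)*(l + 3)*(l - 2)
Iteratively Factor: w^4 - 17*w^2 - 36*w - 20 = (w - 5)*(w^3 + 5*w^2 + 8*w + 4) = (w - 5)*(w + 1)*(w^2 + 4*w + 4) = (w - 5)*(w + 1)*(w + 2)*(w + 2)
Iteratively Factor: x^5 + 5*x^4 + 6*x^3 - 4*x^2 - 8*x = (x + 2)*(x^4 + 3*x^3 - 4*x) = (x - 1)*(x + 2)*(x^3 + 4*x^2 + 4*x) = (x - 1)*(x + 2)^2*(x^2 + 2*x) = x*(x - 1)*(x + 2)^2*(x + 2)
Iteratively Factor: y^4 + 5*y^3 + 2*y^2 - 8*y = (y - 1)*(y^3 + 6*y^2 + 8*y) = (y - 1)*(y + 4)*(y^2 + 2*y) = y*(y - 1)*(y + 4)*(y + 2)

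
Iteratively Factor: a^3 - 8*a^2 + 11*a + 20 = (a - 5)*(a^2 - 3*a - 4) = (a - 5)*(a - 4)*(a + 1)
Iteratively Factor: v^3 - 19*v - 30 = (v + 2)*(v^2 - 2*v - 15) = (v - 5)*(v + 2)*(v + 3)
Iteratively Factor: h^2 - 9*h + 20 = (h - 5)*(h - 4)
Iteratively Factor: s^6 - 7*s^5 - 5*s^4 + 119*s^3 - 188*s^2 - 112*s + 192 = (s - 4)*(s^5 - 3*s^4 - 17*s^3 + 51*s^2 + 16*s - 48) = (s - 4)*(s + 4)*(s^4 - 7*s^3 + 11*s^2 + 7*s - 12) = (s - 4)*(s - 3)*(s + 4)*(s^3 - 4*s^2 - s + 4) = (s - 4)*(s - 3)*(s - 1)*(s + 4)*(s^2 - 3*s - 4) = (s - 4)^2*(s - 3)*(s - 1)*(s + 4)*(s + 1)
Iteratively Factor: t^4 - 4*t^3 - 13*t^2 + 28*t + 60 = (t - 3)*(t^3 - t^2 - 16*t - 20) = (t - 5)*(t - 3)*(t^2 + 4*t + 4) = (t - 5)*(t - 3)*(t + 2)*(t + 2)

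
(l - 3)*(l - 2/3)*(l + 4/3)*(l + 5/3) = l^4 - 2*l^3/3 - 61*l^2/9 - 58*l/27 + 40/9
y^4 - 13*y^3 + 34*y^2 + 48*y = y*(y - 8)*(y - 6)*(y + 1)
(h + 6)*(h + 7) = h^2 + 13*h + 42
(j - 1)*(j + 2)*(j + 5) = j^3 + 6*j^2 + 3*j - 10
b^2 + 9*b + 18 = (b + 3)*(b + 6)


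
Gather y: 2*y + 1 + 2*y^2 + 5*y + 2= 2*y^2 + 7*y + 3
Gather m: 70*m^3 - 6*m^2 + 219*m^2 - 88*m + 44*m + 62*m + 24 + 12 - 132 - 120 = 70*m^3 + 213*m^2 + 18*m - 216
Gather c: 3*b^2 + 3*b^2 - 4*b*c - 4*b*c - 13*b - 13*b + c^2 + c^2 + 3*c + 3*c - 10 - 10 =6*b^2 - 26*b + 2*c^2 + c*(6 - 8*b) - 20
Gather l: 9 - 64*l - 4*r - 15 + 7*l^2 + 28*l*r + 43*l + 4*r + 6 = 7*l^2 + l*(28*r - 21)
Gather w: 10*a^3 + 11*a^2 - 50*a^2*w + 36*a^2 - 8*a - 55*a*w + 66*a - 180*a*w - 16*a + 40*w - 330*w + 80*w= 10*a^3 + 47*a^2 + 42*a + w*(-50*a^2 - 235*a - 210)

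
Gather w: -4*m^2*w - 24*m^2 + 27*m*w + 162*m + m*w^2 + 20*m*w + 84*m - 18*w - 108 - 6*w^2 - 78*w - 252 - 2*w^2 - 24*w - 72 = -24*m^2 + 246*m + w^2*(m - 8) + w*(-4*m^2 + 47*m - 120) - 432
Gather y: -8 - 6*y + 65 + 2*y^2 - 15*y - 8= 2*y^2 - 21*y + 49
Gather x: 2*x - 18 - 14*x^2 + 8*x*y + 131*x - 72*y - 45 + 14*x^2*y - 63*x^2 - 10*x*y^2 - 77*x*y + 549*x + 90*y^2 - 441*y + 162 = x^2*(14*y - 77) + x*(-10*y^2 - 69*y + 682) + 90*y^2 - 513*y + 99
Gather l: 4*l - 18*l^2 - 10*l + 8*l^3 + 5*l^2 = 8*l^3 - 13*l^2 - 6*l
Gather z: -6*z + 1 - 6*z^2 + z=-6*z^2 - 5*z + 1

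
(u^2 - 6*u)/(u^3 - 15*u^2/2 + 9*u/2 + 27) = 2*u/(2*u^2 - 3*u - 9)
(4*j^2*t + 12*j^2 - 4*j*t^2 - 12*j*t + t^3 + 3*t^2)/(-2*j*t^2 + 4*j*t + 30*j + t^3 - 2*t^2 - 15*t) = (-2*j + t)/(t - 5)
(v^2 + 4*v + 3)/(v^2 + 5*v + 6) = (v + 1)/(v + 2)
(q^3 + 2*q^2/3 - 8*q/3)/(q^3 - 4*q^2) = (3*q^2 + 2*q - 8)/(3*q*(q - 4))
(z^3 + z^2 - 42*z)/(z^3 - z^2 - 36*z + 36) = z*(z + 7)/(z^2 + 5*z - 6)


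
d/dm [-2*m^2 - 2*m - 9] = -4*m - 2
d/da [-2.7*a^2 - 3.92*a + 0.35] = -5.4*a - 3.92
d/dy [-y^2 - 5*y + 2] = -2*y - 5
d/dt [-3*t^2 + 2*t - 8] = 2 - 6*t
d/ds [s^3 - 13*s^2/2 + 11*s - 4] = 3*s^2 - 13*s + 11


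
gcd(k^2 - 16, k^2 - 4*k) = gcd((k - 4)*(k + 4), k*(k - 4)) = k - 4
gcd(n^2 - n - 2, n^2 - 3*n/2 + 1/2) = 1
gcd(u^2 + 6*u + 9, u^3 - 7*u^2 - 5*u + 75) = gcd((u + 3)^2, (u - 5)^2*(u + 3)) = u + 3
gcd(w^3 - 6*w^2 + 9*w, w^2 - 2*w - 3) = w - 3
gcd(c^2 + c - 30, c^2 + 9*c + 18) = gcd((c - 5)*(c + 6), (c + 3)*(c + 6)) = c + 6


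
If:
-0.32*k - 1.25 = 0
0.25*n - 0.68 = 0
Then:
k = -3.91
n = 2.72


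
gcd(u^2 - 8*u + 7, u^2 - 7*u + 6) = u - 1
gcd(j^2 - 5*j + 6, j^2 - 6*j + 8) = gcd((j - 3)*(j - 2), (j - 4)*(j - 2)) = j - 2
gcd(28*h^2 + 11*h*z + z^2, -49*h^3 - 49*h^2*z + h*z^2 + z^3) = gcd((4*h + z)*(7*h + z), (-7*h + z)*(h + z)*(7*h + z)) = 7*h + z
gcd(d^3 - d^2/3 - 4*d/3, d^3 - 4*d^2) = d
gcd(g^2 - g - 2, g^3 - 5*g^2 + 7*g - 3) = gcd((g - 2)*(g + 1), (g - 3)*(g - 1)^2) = 1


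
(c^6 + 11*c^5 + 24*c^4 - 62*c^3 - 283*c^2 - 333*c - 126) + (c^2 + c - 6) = c^6 + 11*c^5 + 24*c^4 - 62*c^3 - 282*c^2 - 332*c - 132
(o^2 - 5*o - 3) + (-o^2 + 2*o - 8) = -3*o - 11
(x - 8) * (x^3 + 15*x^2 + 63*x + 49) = x^4 + 7*x^3 - 57*x^2 - 455*x - 392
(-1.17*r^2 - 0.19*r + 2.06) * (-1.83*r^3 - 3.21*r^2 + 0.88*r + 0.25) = 2.1411*r^5 + 4.1034*r^4 - 4.1895*r^3 - 7.0723*r^2 + 1.7653*r + 0.515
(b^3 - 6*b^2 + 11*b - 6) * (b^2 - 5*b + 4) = b^5 - 11*b^4 + 45*b^3 - 85*b^2 + 74*b - 24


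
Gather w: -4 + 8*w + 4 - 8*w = 0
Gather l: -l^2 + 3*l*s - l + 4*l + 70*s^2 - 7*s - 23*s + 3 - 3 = -l^2 + l*(3*s + 3) + 70*s^2 - 30*s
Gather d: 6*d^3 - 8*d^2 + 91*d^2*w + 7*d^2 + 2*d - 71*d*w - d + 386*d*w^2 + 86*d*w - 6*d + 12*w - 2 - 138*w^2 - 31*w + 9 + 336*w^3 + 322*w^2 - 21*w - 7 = 6*d^3 + d^2*(91*w - 1) + d*(386*w^2 + 15*w - 5) + 336*w^3 + 184*w^2 - 40*w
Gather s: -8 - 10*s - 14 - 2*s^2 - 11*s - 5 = -2*s^2 - 21*s - 27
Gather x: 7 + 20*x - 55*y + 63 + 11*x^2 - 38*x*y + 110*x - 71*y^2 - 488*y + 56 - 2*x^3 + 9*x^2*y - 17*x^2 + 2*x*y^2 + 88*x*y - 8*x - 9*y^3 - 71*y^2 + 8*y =-2*x^3 + x^2*(9*y - 6) + x*(2*y^2 + 50*y + 122) - 9*y^3 - 142*y^2 - 535*y + 126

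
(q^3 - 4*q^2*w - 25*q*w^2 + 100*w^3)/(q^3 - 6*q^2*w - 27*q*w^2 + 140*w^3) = (q - 5*w)/(q - 7*w)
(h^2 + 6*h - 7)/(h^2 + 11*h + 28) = (h - 1)/(h + 4)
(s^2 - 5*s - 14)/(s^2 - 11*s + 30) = (s^2 - 5*s - 14)/(s^2 - 11*s + 30)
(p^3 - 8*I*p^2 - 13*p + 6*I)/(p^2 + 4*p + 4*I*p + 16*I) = (p^3 - 8*I*p^2 - 13*p + 6*I)/(p^2 + 4*p*(1 + I) + 16*I)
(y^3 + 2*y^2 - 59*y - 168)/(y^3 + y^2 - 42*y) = (y^2 - 5*y - 24)/(y*(y - 6))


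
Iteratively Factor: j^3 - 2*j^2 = (j)*(j^2 - 2*j) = j^2*(j - 2)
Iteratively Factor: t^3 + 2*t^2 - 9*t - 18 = (t + 2)*(t^2 - 9) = (t - 3)*(t + 2)*(t + 3)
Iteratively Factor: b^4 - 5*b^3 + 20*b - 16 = (b - 2)*(b^3 - 3*b^2 - 6*b + 8) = (b - 2)*(b + 2)*(b^2 - 5*b + 4) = (b - 2)*(b - 1)*(b + 2)*(b - 4)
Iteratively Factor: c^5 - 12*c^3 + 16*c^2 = (c)*(c^4 - 12*c^2 + 16*c) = c^2*(c^3 - 12*c + 16) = c^2*(c + 4)*(c^2 - 4*c + 4) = c^2*(c - 2)*(c + 4)*(c - 2)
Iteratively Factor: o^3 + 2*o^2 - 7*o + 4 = (o - 1)*(o^2 + 3*o - 4) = (o - 1)*(o + 4)*(o - 1)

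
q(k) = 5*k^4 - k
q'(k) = 20*k^3 - 1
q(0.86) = 1.88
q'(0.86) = 11.72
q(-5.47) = 4481.77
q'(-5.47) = -3274.35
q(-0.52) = 0.89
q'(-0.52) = -3.81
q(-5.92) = 6147.17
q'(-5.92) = -4150.49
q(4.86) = 2784.57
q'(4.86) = 2294.83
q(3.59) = 826.93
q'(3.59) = 924.37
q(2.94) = 370.62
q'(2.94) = 507.24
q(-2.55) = 213.96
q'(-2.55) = -332.63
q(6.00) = 6474.00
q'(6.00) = 4319.00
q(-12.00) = 103692.00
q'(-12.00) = -34561.00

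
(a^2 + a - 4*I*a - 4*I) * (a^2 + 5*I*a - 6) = a^4 + a^3 + I*a^3 + 14*a^2 + I*a^2 + 14*a + 24*I*a + 24*I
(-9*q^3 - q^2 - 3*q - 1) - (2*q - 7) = -9*q^3 - q^2 - 5*q + 6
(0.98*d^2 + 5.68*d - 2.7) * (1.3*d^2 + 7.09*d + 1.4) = 1.274*d^4 + 14.3322*d^3 + 38.1332*d^2 - 11.191*d - 3.78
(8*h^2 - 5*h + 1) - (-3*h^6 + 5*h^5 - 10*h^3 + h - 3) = 3*h^6 - 5*h^5 + 10*h^3 + 8*h^2 - 6*h + 4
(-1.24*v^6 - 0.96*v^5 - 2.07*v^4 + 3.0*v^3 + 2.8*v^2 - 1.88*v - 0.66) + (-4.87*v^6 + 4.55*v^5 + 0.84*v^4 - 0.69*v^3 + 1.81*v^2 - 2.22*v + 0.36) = -6.11*v^6 + 3.59*v^5 - 1.23*v^4 + 2.31*v^3 + 4.61*v^2 - 4.1*v - 0.3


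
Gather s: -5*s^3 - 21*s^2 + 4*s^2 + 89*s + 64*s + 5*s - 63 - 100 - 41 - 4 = -5*s^3 - 17*s^2 + 158*s - 208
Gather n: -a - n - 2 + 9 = -a - n + 7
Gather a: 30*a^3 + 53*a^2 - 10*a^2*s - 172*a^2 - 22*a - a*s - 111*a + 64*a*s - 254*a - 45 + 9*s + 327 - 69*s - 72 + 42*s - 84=30*a^3 + a^2*(-10*s - 119) + a*(63*s - 387) - 18*s + 126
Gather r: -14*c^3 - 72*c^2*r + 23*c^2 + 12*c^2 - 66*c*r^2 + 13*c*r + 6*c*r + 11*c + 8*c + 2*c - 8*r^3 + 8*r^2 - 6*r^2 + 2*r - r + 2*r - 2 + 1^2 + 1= -14*c^3 + 35*c^2 + 21*c - 8*r^3 + r^2*(2 - 66*c) + r*(-72*c^2 + 19*c + 3)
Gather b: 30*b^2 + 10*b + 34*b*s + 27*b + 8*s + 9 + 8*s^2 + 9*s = 30*b^2 + b*(34*s + 37) + 8*s^2 + 17*s + 9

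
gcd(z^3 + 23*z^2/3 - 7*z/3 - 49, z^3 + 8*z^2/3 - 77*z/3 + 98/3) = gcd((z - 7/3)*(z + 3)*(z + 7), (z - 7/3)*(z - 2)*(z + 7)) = z^2 + 14*z/3 - 49/3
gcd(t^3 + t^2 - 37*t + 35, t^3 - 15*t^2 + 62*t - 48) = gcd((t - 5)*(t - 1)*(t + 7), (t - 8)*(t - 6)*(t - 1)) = t - 1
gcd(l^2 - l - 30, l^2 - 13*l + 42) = l - 6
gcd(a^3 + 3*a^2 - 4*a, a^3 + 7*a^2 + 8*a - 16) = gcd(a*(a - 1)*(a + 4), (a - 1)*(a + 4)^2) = a^2 + 3*a - 4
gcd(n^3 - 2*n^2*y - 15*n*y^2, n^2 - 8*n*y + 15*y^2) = -n + 5*y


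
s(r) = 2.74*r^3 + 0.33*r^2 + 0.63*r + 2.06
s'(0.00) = 0.63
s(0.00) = 2.06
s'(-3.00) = 72.63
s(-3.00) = -70.84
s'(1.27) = 14.73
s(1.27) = 9.00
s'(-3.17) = 81.14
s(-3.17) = -83.90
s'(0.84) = 6.98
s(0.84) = 4.45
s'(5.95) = 295.57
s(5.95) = 594.66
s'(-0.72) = 4.42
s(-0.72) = 0.75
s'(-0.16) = 0.73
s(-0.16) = 1.96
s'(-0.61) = 3.29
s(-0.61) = 1.18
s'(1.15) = 12.26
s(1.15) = 7.39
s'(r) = 8.22*r^2 + 0.66*r + 0.63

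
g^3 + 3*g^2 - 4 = (g - 1)*(g + 2)^2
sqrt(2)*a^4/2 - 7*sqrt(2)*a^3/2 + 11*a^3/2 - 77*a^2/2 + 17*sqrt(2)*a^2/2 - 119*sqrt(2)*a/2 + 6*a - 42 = (a - 7)*(a + 2*sqrt(2))*(a + 3*sqrt(2))*(sqrt(2)*a/2 + 1/2)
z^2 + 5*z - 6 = (z - 1)*(z + 6)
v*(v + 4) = v^2 + 4*v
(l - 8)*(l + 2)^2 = l^3 - 4*l^2 - 28*l - 32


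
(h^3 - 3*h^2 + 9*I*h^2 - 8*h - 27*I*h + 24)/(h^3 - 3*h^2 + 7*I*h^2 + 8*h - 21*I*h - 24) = (h + I)/(h - I)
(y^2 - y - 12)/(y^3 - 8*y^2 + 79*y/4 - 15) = 4*(y + 3)/(4*y^2 - 16*y + 15)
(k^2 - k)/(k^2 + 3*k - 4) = k/(k + 4)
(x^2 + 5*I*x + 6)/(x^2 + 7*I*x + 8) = (x + 6*I)/(x + 8*I)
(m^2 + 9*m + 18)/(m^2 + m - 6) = (m + 6)/(m - 2)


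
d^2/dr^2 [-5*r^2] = -10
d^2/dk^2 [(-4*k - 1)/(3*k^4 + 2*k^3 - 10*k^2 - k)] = 2*(-216*k^7 - 282*k^6 + 222*k^5 + 450*k^4 - 242*k^3 - 294*k^2 - 30*k - 1)/(k^3*(27*k^9 + 54*k^8 - 234*k^7 - 379*k^6 + 744*k^5 + 768*k^4 - 871*k^3 - 294*k^2 - 30*k - 1))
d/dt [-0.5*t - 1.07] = -0.500000000000000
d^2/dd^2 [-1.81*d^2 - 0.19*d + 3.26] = -3.62000000000000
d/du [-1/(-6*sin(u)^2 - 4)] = -6*sin(2*u)/(3*cos(2*u) - 7)^2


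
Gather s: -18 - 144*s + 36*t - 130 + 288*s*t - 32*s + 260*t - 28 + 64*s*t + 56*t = s*(352*t - 176) + 352*t - 176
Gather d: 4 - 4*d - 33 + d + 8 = -3*d - 21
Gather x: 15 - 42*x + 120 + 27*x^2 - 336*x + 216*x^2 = 243*x^2 - 378*x + 135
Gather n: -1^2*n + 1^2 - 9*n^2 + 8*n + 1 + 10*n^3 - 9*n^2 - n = 10*n^3 - 18*n^2 + 6*n + 2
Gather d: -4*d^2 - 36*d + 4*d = -4*d^2 - 32*d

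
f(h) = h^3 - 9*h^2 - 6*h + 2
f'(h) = 3*h^2 - 18*h - 6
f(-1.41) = -10.24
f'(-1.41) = 25.34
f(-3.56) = -135.82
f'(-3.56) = 96.10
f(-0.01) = 2.06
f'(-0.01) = -5.82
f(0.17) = 0.72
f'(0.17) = -8.97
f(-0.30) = 2.96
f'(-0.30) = -0.33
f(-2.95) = -84.29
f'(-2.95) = 73.21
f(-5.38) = -381.94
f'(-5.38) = 177.67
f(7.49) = -127.65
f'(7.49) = 27.48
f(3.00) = -70.00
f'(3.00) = -33.00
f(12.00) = 362.00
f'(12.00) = 210.00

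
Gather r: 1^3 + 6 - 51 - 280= -324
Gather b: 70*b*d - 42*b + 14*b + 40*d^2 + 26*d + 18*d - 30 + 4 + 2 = b*(70*d - 28) + 40*d^2 + 44*d - 24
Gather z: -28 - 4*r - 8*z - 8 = -4*r - 8*z - 36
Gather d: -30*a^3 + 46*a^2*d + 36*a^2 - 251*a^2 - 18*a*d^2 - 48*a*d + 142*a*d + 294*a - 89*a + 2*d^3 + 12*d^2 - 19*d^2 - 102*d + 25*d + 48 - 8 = -30*a^3 - 215*a^2 + 205*a + 2*d^3 + d^2*(-18*a - 7) + d*(46*a^2 + 94*a - 77) + 40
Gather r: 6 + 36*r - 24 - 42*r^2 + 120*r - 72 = -42*r^2 + 156*r - 90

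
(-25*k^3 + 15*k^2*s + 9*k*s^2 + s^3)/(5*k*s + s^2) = -5*k^2/s + 4*k + s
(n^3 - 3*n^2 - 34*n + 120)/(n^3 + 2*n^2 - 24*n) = (n - 5)/n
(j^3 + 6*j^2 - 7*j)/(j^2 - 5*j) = (j^2 + 6*j - 7)/(j - 5)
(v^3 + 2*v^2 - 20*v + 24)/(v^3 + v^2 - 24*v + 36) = (v - 2)/(v - 3)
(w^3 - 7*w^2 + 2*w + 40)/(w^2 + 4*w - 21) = (w^3 - 7*w^2 + 2*w + 40)/(w^2 + 4*w - 21)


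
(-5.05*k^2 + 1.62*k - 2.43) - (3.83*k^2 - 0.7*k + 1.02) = -8.88*k^2 + 2.32*k - 3.45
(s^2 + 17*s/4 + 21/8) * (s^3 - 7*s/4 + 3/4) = s^5 + 17*s^4/4 + 7*s^3/8 - 107*s^2/16 - 45*s/32 + 63/32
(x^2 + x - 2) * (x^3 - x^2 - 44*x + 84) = x^5 - 47*x^3 + 42*x^2 + 172*x - 168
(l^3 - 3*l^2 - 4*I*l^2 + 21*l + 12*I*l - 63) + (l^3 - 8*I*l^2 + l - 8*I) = 2*l^3 - 3*l^2 - 12*I*l^2 + 22*l + 12*I*l - 63 - 8*I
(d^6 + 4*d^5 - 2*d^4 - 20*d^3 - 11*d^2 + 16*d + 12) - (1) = d^6 + 4*d^5 - 2*d^4 - 20*d^3 - 11*d^2 + 16*d + 11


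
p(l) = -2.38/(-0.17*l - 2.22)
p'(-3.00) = -0.14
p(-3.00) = 1.39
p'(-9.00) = -0.85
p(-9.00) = 3.45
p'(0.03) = -0.08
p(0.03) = 1.07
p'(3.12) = -0.05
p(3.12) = 0.87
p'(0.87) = -0.07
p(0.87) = 1.01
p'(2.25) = -0.06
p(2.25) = 0.91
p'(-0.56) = -0.09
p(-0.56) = 1.12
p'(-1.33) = -0.10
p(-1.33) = 1.19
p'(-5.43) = -0.24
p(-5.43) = 1.84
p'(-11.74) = -8.05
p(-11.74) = 10.62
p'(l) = -0.4046/(-0.17*l - 2.22)^2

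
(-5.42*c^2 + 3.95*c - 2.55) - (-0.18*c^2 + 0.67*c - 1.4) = -5.24*c^2 + 3.28*c - 1.15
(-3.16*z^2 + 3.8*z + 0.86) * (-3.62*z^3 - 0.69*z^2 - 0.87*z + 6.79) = 11.4392*z^5 - 11.5756*z^4 - 2.986*z^3 - 25.3558*z^2 + 25.0538*z + 5.8394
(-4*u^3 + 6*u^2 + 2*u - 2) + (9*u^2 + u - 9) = -4*u^3 + 15*u^2 + 3*u - 11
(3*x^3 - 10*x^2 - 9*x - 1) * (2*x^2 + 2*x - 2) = 6*x^5 - 14*x^4 - 44*x^3 + 16*x + 2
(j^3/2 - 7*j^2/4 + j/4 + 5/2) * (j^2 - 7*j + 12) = j^5/2 - 21*j^4/4 + 37*j^3/2 - 81*j^2/4 - 29*j/2 + 30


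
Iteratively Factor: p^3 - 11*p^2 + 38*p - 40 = (p - 4)*(p^2 - 7*p + 10) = (p - 4)*(p - 2)*(p - 5)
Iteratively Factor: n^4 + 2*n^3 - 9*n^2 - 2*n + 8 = (n - 2)*(n^3 + 4*n^2 - n - 4) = (n - 2)*(n - 1)*(n^2 + 5*n + 4) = (n - 2)*(n - 1)*(n + 1)*(n + 4)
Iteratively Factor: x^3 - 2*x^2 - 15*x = (x)*(x^2 - 2*x - 15) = x*(x - 5)*(x + 3)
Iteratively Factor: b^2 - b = (b)*(b - 1)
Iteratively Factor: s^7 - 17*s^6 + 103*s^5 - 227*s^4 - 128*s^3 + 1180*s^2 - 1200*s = (s - 2)*(s^6 - 15*s^5 + 73*s^4 - 81*s^3 - 290*s^2 + 600*s) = s*(s - 2)*(s^5 - 15*s^4 + 73*s^3 - 81*s^2 - 290*s + 600) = s*(s - 4)*(s - 2)*(s^4 - 11*s^3 + 29*s^2 + 35*s - 150) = s*(s - 5)*(s - 4)*(s - 2)*(s^3 - 6*s^2 - s + 30) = s*(s - 5)*(s - 4)*(s - 3)*(s - 2)*(s^2 - 3*s - 10) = s*(s - 5)^2*(s - 4)*(s - 3)*(s - 2)*(s + 2)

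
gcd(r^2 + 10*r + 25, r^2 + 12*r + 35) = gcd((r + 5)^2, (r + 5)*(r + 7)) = r + 5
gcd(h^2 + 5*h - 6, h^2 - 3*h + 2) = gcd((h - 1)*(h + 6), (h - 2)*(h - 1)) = h - 1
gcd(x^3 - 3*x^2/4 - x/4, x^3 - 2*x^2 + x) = x^2 - x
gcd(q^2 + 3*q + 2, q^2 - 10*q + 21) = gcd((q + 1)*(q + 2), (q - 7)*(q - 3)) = 1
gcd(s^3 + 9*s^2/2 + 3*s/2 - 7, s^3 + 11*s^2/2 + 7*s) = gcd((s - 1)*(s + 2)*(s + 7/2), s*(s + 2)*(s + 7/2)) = s^2 + 11*s/2 + 7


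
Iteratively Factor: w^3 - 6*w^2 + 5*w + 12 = (w - 4)*(w^2 - 2*w - 3) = (w - 4)*(w + 1)*(w - 3)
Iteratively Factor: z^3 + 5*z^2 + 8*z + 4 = (z + 2)*(z^2 + 3*z + 2) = (z + 1)*(z + 2)*(z + 2)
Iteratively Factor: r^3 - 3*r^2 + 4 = (r - 2)*(r^2 - r - 2) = (r - 2)^2*(r + 1)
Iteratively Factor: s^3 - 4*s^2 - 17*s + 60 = (s + 4)*(s^2 - 8*s + 15) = (s - 3)*(s + 4)*(s - 5)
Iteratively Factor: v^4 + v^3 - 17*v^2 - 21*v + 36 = (v - 4)*(v^3 + 5*v^2 + 3*v - 9) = (v - 4)*(v - 1)*(v^2 + 6*v + 9) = (v - 4)*(v - 1)*(v + 3)*(v + 3)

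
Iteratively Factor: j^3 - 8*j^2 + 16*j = (j)*(j^2 - 8*j + 16) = j*(j - 4)*(j - 4)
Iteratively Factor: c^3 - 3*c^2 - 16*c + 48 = (c + 4)*(c^2 - 7*c + 12) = (c - 4)*(c + 4)*(c - 3)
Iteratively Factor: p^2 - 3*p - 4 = (p - 4)*(p + 1)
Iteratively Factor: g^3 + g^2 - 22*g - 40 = (g + 4)*(g^2 - 3*g - 10) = (g + 2)*(g + 4)*(g - 5)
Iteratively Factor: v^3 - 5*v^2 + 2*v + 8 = (v - 4)*(v^2 - v - 2) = (v - 4)*(v + 1)*(v - 2)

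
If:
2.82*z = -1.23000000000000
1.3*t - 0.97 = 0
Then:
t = 0.75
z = -0.44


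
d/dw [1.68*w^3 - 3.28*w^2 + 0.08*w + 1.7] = 5.04*w^2 - 6.56*w + 0.08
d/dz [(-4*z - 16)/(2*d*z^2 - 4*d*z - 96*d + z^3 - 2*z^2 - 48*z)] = 4*(-2*d*z^2 + 4*d*z + 96*d - z^3 + 2*z^2 + 48*z - (z + 4)*(-4*d*z + 4*d - 3*z^2 + 4*z + 48))/(-2*d*z^2 + 4*d*z + 96*d - z^3 + 2*z^2 + 48*z)^2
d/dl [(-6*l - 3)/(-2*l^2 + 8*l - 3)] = 6*(-2*l^2 - 2*l + 7)/(4*l^4 - 32*l^3 + 76*l^2 - 48*l + 9)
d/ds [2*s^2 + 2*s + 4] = 4*s + 2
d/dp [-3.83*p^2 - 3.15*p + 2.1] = -7.66*p - 3.15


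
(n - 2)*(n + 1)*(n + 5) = n^3 + 4*n^2 - 7*n - 10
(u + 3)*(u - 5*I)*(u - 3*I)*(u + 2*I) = u^4 + 3*u^3 - 6*I*u^3 + u^2 - 18*I*u^2 + 3*u - 30*I*u - 90*I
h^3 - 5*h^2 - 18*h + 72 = (h - 6)*(h - 3)*(h + 4)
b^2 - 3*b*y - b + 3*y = (b - 1)*(b - 3*y)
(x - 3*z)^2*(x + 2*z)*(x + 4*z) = x^4 - 19*x^2*z^2 + 6*x*z^3 + 72*z^4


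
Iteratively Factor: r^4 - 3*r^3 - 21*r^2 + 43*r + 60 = (r - 3)*(r^3 - 21*r - 20) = (r - 3)*(r + 1)*(r^2 - r - 20) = (r - 5)*(r - 3)*(r + 1)*(r + 4)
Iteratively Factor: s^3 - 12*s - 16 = (s + 2)*(s^2 - 2*s - 8) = (s + 2)^2*(s - 4)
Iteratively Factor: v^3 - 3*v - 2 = (v - 2)*(v^2 + 2*v + 1) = (v - 2)*(v + 1)*(v + 1)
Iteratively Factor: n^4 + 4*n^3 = (n)*(n^3 + 4*n^2) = n*(n + 4)*(n^2) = n^2*(n + 4)*(n)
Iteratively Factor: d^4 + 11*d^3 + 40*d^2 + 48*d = (d + 4)*(d^3 + 7*d^2 + 12*d) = d*(d + 4)*(d^2 + 7*d + 12) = d*(d + 3)*(d + 4)*(d + 4)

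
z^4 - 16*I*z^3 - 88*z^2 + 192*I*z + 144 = (z - 6*I)^2*(z - 2*I)^2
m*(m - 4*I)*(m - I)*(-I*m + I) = -I*m^4 - 5*m^3 + I*m^3 + 5*m^2 + 4*I*m^2 - 4*I*m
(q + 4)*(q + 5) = q^2 + 9*q + 20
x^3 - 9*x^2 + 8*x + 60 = (x - 6)*(x - 5)*(x + 2)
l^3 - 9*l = l*(l - 3)*(l + 3)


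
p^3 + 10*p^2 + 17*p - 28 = (p - 1)*(p + 4)*(p + 7)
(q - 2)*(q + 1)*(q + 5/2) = q^3 + 3*q^2/2 - 9*q/2 - 5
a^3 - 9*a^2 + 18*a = a*(a - 6)*(a - 3)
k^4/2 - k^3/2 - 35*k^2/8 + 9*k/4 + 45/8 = (k/2 + 1/2)*(k - 3)*(k - 3/2)*(k + 5/2)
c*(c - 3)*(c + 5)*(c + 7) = c^4 + 9*c^3 - c^2 - 105*c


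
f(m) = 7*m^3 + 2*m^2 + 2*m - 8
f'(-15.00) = 4667.00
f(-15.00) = -23213.00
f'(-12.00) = 2978.00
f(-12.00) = -11840.00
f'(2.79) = 176.63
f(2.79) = 165.17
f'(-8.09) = 1344.05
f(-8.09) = -3599.61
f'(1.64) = 65.04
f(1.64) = 31.54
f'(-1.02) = 19.77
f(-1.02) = -15.39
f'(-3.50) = 245.25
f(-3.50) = -290.62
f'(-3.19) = 202.94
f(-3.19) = -221.26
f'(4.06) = 364.40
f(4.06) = 501.55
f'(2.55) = 148.75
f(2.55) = 126.17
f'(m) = 21*m^2 + 4*m + 2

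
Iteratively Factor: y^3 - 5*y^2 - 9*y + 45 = (y - 3)*(y^2 - 2*y - 15) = (y - 5)*(y - 3)*(y + 3)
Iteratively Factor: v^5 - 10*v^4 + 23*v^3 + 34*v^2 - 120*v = (v)*(v^4 - 10*v^3 + 23*v^2 + 34*v - 120) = v*(v - 3)*(v^3 - 7*v^2 + 2*v + 40) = v*(v - 5)*(v - 3)*(v^2 - 2*v - 8) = v*(v - 5)*(v - 4)*(v - 3)*(v + 2)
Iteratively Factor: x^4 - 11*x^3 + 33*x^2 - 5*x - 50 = (x - 5)*(x^3 - 6*x^2 + 3*x + 10) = (x - 5)^2*(x^2 - x - 2) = (x - 5)^2*(x - 2)*(x + 1)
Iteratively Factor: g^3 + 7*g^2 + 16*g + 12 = (g + 3)*(g^2 + 4*g + 4) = (g + 2)*(g + 3)*(g + 2)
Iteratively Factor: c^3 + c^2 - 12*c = (c + 4)*(c^2 - 3*c) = (c - 3)*(c + 4)*(c)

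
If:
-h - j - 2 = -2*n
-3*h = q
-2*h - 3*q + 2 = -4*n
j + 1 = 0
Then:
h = -4/9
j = -1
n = 5/18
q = 4/3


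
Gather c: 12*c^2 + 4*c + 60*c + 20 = 12*c^2 + 64*c + 20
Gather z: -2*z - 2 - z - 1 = -3*z - 3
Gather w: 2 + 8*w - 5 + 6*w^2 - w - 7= 6*w^2 + 7*w - 10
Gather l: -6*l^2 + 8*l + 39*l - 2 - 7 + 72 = -6*l^2 + 47*l + 63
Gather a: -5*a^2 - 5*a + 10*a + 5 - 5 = -5*a^2 + 5*a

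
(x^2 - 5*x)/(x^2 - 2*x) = (x - 5)/(x - 2)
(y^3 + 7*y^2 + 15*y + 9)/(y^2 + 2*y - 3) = (y^2 + 4*y + 3)/(y - 1)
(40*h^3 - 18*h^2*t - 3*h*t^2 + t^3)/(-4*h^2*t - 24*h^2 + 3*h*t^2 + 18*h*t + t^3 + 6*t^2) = (10*h^2 - 7*h*t + t^2)/(-h*t - 6*h + t^2 + 6*t)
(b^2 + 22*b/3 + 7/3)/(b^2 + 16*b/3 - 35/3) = (3*b + 1)/(3*b - 5)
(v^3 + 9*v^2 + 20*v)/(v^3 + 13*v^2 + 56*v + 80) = v/(v + 4)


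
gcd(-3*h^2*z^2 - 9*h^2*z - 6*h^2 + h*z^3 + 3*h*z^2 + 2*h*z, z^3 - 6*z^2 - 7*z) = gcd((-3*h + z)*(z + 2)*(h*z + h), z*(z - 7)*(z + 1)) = z + 1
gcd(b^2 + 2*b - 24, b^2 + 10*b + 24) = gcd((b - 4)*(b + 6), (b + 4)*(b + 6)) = b + 6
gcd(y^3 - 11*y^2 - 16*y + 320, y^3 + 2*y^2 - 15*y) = y + 5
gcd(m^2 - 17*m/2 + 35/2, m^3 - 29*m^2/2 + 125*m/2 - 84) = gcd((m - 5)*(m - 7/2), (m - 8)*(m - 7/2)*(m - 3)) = m - 7/2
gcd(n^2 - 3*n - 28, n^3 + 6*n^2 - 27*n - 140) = n + 4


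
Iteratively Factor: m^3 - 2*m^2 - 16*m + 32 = (m - 2)*(m^2 - 16) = (m - 2)*(m + 4)*(m - 4)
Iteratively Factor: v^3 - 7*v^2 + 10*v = (v - 2)*(v^2 - 5*v) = v*(v - 2)*(v - 5)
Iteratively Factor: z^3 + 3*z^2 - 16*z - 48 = (z + 4)*(z^2 - z - 12) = (z - 4)*(z + 4)*(z + 3)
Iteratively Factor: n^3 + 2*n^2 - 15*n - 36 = (n + 3)*(n^2 - n - 12) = (n - 4)*(n + 3)*(n + 3)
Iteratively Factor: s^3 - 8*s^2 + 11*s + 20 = (s - 5)*(s^2 - 3*s - 4) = (s - 5)*(s + 1)*(s - 4)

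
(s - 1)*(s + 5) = s^2 + 4*s - 5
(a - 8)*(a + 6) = a^2 - 2*a - 48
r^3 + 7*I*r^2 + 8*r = r*(r - I)*(r + 8*I)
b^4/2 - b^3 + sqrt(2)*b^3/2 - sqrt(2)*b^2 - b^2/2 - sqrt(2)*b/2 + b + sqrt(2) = (b/2 + sqrt(2)/2)*(b - 2)*(b - 1)*(b + 1)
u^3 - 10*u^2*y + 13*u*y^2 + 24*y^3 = (u - 8*y)*(u - 3*y)*(u + y)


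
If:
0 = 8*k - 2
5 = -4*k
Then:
No Solution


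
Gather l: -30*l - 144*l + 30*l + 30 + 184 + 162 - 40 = 336 - 144*l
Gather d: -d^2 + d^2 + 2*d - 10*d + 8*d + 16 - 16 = 0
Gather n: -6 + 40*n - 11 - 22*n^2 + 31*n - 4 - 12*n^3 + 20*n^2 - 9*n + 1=-12*n^3 - 2*n^2 + 62*n - 20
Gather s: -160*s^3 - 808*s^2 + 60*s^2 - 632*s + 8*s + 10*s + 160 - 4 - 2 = -160*s^3 - 748*s^2 - 614*s + 154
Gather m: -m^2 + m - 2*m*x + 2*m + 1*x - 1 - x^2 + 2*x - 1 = -m^2 + m*(3 - 2*x) - x^2 + 3*x - 2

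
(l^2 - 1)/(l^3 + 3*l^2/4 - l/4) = 4*(l - 1)/(l*(4*l - 1))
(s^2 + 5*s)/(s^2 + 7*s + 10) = s/(s + 2)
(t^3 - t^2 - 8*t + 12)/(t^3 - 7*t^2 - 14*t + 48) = (t - 2)/(t - 8)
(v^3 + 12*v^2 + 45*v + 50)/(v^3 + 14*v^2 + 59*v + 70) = (v + 5)/(v + 7)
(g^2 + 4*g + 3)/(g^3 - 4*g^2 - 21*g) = (g + 1)/(g*(g - 7))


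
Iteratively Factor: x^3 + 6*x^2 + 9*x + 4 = (x + 1)*(x^2 + 5*x + 4) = (x + 1)*(x + 4)*(x + 1)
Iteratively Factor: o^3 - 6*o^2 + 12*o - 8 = (o - 2)*(o^2 - 4*o + 4) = (o - 2)^2*(o - 2)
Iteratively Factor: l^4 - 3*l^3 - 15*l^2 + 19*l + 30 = (l - 2)*(l^3 - l^2 - 17*l - 15) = (l - 5)*(l - 2)*(l^2 + 4*l + 3) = (l - 5)*(l - 2)*(l + 1)*(l + 3)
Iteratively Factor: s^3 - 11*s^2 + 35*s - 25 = (s - 1)*(s^2 - 10*s + 25) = (s - 5)*(s - 1)*(s - 5)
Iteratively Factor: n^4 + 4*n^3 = (n)*(n^3 + 4*n^2) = n*(n + 4)*(n^2) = n^2*(n + 4)*(n)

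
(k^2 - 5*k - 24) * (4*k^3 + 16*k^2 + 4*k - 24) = 4*k^5 - 4*k^4 - 172*k^3 - 428*k^2 + 24*k + 576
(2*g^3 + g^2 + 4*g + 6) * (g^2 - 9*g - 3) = 2*g^5 - 17*g^4 - 11*g^3 - 33*g^2 - 66*g - 18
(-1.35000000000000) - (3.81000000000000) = -5.16000000000000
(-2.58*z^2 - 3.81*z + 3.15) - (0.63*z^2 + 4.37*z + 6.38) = -3.21*z^2 - 8.18*z - 3.23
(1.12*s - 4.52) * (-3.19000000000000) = 14.4188 - 3.5728*s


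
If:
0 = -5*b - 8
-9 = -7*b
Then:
No Solution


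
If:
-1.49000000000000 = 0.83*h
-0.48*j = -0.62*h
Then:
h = -1.80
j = -2.32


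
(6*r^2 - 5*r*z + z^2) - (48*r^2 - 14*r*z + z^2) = -42*r^2 + 9*r*z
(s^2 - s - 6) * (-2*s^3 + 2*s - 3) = -2*s^5 + 2*s^4 + 14*s^3 - 5*s^2 - 9*s + 18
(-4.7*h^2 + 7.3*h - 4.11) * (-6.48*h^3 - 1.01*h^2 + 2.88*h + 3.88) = 30.456*h^5 - 42.557*h^4 + 5.7238*h^3 + 6.9391*h^2 + 16.4872*h - 15.9468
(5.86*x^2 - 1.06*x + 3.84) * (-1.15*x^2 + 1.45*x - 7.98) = -6.739*x^4 + 9.716*x^3 - 52.7158*x^2 + 14.0268*x - 30.6432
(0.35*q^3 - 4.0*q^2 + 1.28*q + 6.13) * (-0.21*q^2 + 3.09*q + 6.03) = -0.0735*q^5 + 1.9215*q^4 - 10.5183*q^3 - 21.4521*q^2 + 26.6601*q + 36.9639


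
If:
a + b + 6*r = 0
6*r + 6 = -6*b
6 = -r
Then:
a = 31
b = 5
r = -6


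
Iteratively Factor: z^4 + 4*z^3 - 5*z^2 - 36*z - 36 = (z + 2)*(z^3 + 2*z^2 - 9*z - 18) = (z + 2)*(z + 3)*(z^2 - z - 6) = (z + 2)^2*(z + 3)*(z - 3)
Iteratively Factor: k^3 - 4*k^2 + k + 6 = (k + 1)*(k^2 - 5*k + 6) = (k - 2)*(k + 1)*(k - 3)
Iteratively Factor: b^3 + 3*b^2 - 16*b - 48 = (b - 4)*(b^2 + 7*b + 12) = (b - 4)*(b + 4)*(b + 3)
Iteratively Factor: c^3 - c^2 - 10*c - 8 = (c - 4)*(c^2 + 3*c + 2) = (c - 4)*(c + 2)*(c + 1)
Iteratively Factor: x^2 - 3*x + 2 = (x - 1)*(x - 2)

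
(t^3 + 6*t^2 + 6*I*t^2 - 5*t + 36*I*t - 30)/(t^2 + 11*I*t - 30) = (t^2 + t*(6 + I) + 6*I)/(t + 6*I)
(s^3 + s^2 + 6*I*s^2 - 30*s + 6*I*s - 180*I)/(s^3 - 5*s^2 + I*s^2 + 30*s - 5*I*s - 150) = (s + 6)/(s - 5*I)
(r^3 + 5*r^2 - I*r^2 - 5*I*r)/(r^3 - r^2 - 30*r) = (r - I)/(r - 6)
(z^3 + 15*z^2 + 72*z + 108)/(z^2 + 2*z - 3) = (z^2 + 12*z + 36)/(z - 1)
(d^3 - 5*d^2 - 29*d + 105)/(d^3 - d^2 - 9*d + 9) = (d^2 - 2*d - 35)/(d^2 + 2*d - 3)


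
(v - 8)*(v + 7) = v^2 - v - 56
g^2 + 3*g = g*(g + 3)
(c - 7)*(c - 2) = c^2 - 9*c + 14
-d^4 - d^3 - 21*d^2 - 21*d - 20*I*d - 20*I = (d - 5*I)*(d + 4*I)*(-I*d + 1)*(-I*d - I)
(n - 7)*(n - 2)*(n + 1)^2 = n^4 - 7*n^3 - 3*n^2 + 19*n + 14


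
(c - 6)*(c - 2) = c^2 - 8*c + 12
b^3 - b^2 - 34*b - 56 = (b - 7)*(b + 2)*(b + 4)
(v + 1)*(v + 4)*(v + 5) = v^3 + 10*v^2 + 29*v + 20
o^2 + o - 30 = (o - 5)*(o + 6)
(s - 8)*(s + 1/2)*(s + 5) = s^3 - 5*s^2/2 - 83*s/2 - 20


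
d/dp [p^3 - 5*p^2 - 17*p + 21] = 3*p^2 - 10*p - 17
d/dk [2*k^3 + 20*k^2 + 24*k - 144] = 6*k^2 + 40*k + 24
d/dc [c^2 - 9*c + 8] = 2*c - 9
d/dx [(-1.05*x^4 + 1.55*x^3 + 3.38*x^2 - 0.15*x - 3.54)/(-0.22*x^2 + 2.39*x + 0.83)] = (0.462*x^5 - 7.8695*x^4 + 3.923*x^3 + 11.9047*x^2 + 4.0532*x + 8.3361)/(0.0484*x^4 - 1.0516*x^3 + 5.3469*x^2 + 3.9674*x + 0.6889)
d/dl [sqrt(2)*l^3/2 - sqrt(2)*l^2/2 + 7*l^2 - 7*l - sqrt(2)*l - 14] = 3*sqrt(2)*l^2/2 - sqrt(2)*l + 14*l - 7 - sqrt(2)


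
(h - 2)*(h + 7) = h^2 + 5*h - 14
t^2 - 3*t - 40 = (t - 8)*(t + 5)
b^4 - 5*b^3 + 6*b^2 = b^2*(b - 3)*(b - 2)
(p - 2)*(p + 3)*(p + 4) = p^3 + 5*p^2 - 2*p - 24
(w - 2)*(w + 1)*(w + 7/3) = w^3 + 4*w^2/3 - 13*w/3 - 14/3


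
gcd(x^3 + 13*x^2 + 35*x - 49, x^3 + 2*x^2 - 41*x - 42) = x + 7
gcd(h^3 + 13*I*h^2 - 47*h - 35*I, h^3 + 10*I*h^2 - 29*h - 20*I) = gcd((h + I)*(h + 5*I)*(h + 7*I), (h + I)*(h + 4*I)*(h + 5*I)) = h^2 + 6*I*h - 5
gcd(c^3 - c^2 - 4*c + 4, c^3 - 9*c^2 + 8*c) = c - 1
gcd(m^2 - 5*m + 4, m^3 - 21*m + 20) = m^2 - 5*m + 4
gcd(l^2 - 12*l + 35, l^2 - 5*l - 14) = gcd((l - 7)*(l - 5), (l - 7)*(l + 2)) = l - 7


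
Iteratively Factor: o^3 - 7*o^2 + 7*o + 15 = (o + 1)*(o^2 - 8*o + 15) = (o - 3)*(o + 1)*(o - 5)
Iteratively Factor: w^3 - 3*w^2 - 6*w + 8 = (w - 1)*(w^2 - 2*w - 8) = (w - 1)*(w + 2)*(w - 4)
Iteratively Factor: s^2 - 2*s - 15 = (s + 3)*(s - 5)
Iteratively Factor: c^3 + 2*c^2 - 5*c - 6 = (c + 3)*(c^2 - c - 2) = (c + 1)*(c + 3)*(c - 2)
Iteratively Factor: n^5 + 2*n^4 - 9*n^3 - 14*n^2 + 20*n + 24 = (n - 2)*(n^4 + 4*n^3 - n^2 - 16*n - 12) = (n - 2)*(n + 1)*(n^3 + 3*n^2 - 4*n - 12) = (n - 2)^2*(n + 1)*(n^2 + 5*n + 6) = (n - 2)^2*(n + 1)*(n + 2)*(n + 3)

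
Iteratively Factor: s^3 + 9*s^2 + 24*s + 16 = (s + 4)*(s^2 + 5*s + 4) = (s + 1)*(s + 4)*(s + 4)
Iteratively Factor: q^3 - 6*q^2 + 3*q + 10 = (q - 2)*(q^2 - 4*q - 5) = (q - 5)*(q - 2)*(q + 1)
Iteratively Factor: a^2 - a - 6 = (a + 2)*(a - 3)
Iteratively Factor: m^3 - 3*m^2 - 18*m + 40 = (m - 5)*(m^2 + 2*m - 8) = (m - 5)*(m - 2)*(m + 4)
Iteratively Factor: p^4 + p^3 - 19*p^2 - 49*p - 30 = (p - 5)*(p^3 + 6*p^2 + 11*p + 6) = (p - 5)*(p + 2)*(p^2 + 4*p + 3) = (p - 5)*(p + 1)*(p + 2)*(p + 3)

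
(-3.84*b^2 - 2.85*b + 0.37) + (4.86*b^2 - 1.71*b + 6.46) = 1.02*b^2 - 4.56*b + 6.83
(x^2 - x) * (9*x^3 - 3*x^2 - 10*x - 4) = 9*x^5 - 12*x^4 - 7*x^3 + 6*x^2 + 4*x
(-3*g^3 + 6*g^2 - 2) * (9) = -27*g^3 + 54*g^2 - 18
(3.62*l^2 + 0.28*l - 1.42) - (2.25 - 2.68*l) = 3.62*l^2 + 2.96*l - 3.67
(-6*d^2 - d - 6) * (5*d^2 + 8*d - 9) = -30*d^4 - 53*d^3 + 16*d^2 - 39*d + 54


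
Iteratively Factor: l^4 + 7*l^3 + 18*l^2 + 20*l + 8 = (l + 1)*(l^3 + 6*l^2 + 12*l + 8) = (l + 1)*(l + 2)*(l^2 + 4*l + 4) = (l + 1)*(l + 2)^2*(l + 2)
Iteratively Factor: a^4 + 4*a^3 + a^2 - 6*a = (a + 3)*(a^3 + a^2 - 2*a) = (a - 1)*(a + 3)*(a^2 + 2*a) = (a - 1)*(a + 2)*(a + 3)*(a)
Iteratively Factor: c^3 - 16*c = (c + 4)*(c^2 - 4*c) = (c - 4)*(c + 4)*(c)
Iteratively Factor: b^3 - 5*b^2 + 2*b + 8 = (b - 2)*(b^2 - 3*b - 4) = (b - 4)*(b - 2)*(b + 1)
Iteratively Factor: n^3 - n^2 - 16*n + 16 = (n - 4)*(n^2 + 3*n - 4) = (n - 4)*(n + 4)*(n - 1)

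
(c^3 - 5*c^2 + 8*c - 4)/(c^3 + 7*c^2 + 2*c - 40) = (c^2 - 3*c + 2)/(c^2 + 9*c + 20)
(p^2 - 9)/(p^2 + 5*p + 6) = (p - 3)/(p + 2)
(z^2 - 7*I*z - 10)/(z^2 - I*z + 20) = (z - 2*I)/(z + 4*I)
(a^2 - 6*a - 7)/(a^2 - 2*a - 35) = (a + 1)/(a + 5)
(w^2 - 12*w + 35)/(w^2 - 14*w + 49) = (w - 5)/(w - 7)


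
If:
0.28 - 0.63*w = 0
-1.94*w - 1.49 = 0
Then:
No Solution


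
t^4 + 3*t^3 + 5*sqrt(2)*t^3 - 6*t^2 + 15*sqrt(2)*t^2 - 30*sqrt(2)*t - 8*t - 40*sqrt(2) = (t - 2)*(t + 1)*(t + 4)*(t + 5*sqrt(2))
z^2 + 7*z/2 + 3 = (z + 3/2)*(z + 2)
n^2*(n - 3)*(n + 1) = n^4 - 2*n^3 - 3*n^2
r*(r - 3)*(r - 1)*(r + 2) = r^4 - 2*r^3 - 5*r^2 + 6*r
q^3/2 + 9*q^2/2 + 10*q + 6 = (q/2 + 1/2)*(q + 2)*(q + 6)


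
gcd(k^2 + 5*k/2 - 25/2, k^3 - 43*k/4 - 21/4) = 1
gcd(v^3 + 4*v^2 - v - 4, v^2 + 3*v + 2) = v + 1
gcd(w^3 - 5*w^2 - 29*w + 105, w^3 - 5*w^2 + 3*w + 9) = w - 3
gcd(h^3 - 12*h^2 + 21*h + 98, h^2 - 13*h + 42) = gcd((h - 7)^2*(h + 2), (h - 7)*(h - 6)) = h - 7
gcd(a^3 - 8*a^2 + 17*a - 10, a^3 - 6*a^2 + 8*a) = a - 2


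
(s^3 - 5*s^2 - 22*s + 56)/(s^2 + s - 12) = (s^2 - 9*s + 14)/(s - 3)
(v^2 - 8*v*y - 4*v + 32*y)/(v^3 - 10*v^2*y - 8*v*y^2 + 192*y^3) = (4 - v)/(-v^2 + 2*v*y + 24*y^2)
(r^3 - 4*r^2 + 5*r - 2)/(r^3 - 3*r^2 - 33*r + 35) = (r^2 - 3*r + 2)/(r^2 - 2*r - 35)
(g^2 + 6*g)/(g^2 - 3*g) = (g + 6)/(g - 3)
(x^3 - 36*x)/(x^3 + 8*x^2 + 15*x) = (x^2 - 36)/(x^2 + 8*x + 15)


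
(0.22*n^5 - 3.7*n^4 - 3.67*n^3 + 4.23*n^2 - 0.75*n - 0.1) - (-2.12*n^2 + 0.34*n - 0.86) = 0.22*n^5 - 3.7*n^4 - 3.67*n^3 + 6.35*n^2 - 1.09*n + 0.76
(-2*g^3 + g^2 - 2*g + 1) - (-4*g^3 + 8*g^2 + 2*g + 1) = 2*g^3 - 7*g^2 - 4*g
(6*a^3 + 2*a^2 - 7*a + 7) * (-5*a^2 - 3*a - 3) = -30*a^5 - 28*a^4 + 11*a^3 - 20*a^2 - 21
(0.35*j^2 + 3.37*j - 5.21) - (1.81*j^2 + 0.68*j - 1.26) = -1.46*j^2 + 2.69*j - 3.95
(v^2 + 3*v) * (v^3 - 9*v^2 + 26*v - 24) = v^5 - 6*v^4 - v^3 + 54*v^2 - 72*v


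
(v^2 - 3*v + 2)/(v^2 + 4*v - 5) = (v - 2)/(v + 5)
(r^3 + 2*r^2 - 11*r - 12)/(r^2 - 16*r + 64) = (r^3 + 2*r^2 - 11*r - 12)/(r^2 - 16*r + 64)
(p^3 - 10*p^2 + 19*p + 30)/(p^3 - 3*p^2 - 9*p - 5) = (p - 6)/(p + 1)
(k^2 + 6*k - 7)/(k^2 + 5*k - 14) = (k - 1)/(k - 2)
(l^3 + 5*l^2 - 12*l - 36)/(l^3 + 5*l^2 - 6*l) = (l^2 - l - 6)/(l*(l - 1))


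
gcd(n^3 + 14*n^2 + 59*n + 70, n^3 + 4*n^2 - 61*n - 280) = n^2 + 12*n + 35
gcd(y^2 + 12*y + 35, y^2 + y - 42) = y + 7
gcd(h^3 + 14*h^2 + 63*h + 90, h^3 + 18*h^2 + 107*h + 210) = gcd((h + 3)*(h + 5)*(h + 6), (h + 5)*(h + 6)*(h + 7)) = h^2 + 11*h + 30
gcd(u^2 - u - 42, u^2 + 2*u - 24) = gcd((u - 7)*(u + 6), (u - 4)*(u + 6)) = u + 6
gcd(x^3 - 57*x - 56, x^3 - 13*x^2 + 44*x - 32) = x - 8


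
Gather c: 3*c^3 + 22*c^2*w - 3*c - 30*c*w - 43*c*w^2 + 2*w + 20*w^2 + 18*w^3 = 3*c^3 + 22*c^2*w + c*(-43*w^2 - 30*w - 3) + 18*w^3 + 20*w^2 + 2*w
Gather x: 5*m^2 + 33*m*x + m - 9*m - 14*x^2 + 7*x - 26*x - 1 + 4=5*m^2 - 8*m - 14*x^2 + x*(33*m - 19) + 3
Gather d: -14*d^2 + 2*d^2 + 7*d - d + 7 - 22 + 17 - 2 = -12*d^2 + 6*d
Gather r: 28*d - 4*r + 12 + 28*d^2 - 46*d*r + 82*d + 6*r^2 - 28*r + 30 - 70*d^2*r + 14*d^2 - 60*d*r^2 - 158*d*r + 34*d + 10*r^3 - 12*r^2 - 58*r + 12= 42*d^2 + 144*d + 10*r^3 + r^2*(-60*d - 6) + r*(-70*d^2 - 204*d - 90) + 54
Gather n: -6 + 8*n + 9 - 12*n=3 - 4*n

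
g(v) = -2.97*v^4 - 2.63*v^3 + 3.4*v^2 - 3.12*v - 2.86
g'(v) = -11.88*v^3 - 7.89*v^2 + 6.8*v - 3.12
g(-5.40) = -1998.15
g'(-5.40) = 1600.76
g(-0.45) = -0.65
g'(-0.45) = -6.70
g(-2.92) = -115.20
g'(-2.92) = 205.53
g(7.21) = -8860.32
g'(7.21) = -4816.93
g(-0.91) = 2.74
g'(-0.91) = -6.89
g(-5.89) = -2903.64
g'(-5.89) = 2110.62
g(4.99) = -2101.99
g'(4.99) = -1641.76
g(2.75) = -210.28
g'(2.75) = -291.16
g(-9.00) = -17268.28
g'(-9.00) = 7957.11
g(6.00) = -4316.38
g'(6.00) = -2812.44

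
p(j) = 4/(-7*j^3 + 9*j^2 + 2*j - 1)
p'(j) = 4*(21*j^2 - 18*j - 2)/(-7*j^3 + 9*j^2 + 2*j - 1)^2 = 4*(21*j^2 - 18*j - 2)/(7*j^3 - 9*j^2 - 2*j + 1)^2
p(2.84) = -0.05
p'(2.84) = 0.07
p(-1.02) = 0.29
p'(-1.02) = 0.81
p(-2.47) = 0.03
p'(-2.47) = 0.03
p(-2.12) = 0.04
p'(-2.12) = 0.05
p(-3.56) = 0.01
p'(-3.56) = 0.01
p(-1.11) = 0.23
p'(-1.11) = 0.58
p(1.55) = -1.71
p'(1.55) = 14.95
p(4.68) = -0.01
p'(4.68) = 0.01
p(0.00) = -4.00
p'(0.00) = -8.00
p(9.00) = 0.00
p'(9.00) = 0.00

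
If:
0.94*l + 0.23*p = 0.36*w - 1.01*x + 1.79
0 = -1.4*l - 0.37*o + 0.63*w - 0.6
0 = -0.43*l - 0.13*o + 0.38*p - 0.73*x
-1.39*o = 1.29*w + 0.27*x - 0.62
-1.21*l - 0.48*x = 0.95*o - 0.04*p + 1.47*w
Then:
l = -0.58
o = 0.29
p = 2.62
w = -0.17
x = 1.66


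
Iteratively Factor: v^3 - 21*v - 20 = (v + 4)*(v^2 - 4*v - 5) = (v - 5)*(v + 4)*(v + 1)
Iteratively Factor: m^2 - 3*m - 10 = (m - 5)*(m + 2)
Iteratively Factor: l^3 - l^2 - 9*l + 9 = (l - 3)*(l^2 + 2*l - 3) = (l - 3)*(l + 3)*(l - 1)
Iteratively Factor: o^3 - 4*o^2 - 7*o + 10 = (o + 2)*(o^2 - 6*o + 5) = (o - 1)*(o + 2)*(o - 5)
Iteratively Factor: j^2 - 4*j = (j)*(j - 4)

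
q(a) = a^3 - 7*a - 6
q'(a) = 3*a^2 - 7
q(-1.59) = 1.11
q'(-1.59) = 0.58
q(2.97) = -0.59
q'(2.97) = 19.46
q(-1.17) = 0.59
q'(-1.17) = -2.89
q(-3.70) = -30.75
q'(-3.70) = 34.07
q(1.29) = -12.88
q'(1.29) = -2.01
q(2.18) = -10.90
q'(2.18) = 7.26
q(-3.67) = -29.74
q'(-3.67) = 33.41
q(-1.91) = 0.40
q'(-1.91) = 3.94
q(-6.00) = -180.00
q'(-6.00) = 101.00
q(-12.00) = -1650.00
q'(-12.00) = 425.00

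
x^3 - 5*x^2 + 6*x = x*(x - 3)*(x - 2)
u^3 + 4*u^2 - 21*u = u*(u - 3)*(u + 7)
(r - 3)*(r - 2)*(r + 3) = r^3 - 2*r^2 - 9*r + 18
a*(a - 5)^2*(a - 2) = a^4 - 12*a^3 + 45*a^2 - 50*a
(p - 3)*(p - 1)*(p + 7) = p^3 + 3*p^2 - 25*p + 21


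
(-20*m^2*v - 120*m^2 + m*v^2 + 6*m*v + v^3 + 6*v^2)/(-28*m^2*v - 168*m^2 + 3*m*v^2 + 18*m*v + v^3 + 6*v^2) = (5*m + v)/(7*m + v)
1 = 1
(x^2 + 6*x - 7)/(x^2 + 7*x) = (x - 1)/x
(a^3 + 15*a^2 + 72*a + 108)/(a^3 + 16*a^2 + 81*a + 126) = (a + 6)/(a + 7)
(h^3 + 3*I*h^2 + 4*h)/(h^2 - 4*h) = (h^2 + 3*I*h + 4)/(h - 4)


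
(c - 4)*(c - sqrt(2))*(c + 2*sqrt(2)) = c^3 - 4*c^2 + sqrt(2)*c^2 - 4*sqrt(2)*c - 4*c + 16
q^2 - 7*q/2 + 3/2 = (q - 3)*(q - 1/2)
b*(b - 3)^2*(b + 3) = b^4 - 3*b^3 - 9*b^2 + 27*b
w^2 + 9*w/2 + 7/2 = (w + 1)*(w + 7/2)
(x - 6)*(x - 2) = x^2 - 8*x + 12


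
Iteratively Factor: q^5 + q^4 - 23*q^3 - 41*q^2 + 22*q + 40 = (q + 4)*(q^4 - 3*q^3 - 11*q^2 + 3*q + 10) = (q - 5)*(q + 4)*(q^3 + 2*q^2 - q - 2) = (q - 5)*(q + 1)*(q + 4)*(q^2 + q - 2) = (q - 5)*(q - 1)*(q + 1)*(q + 4)*(q + 2)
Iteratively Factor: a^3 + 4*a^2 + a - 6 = (a - 1)*(a^2 + 5*a + 6) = (a - 1)*(a + 3)*(a + 2)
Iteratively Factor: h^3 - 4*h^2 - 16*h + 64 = (h - 4)*(h^2 - 16) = (h - 4)*(h + 4)*(h - 4)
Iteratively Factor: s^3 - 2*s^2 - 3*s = (s - 3)*(s^2 + s) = s*(s - 3)*(s + 1)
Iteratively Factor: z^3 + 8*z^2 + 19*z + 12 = (z + 4)*(z^2 + 4*z + 3) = (z + 3)*(z + 4)*(z + 1)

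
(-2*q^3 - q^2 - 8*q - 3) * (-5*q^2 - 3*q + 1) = 10*q^5 + 11*q^4 + 41*q^3 + 38*q^2 + q - 3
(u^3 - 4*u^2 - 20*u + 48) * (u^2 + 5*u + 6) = u^5 + u^4 - 34*u^3 - 76*u^2 + 120*u + 288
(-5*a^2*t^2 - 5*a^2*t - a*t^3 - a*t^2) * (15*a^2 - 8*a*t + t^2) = -75*a^4*t^2 - 75*a^4*t + 25*a^3*t^3 + 25*a^3*t^2 + 3*a^2*t^4 + 3*a^2*t^3 - a*t^5 - a*t^4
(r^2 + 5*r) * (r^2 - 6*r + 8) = r^4 - r^3 - 22*r^2 + 40*r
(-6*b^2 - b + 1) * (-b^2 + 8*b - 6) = 6*b^4 - 47*b^3 + 27*b^2 + 14*b - 6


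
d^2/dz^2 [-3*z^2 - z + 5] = -6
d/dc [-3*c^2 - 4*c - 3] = -6*c - 4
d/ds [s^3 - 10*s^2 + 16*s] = 3*s^2 - 20*s + 16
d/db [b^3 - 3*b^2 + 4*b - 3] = 3*b^2 - 6*b + 4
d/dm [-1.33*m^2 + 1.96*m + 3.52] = 1.96 - 2.66*m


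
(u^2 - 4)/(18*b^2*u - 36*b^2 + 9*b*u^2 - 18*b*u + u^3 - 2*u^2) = (u + 2)/(18*b^2 + 9*b*u + u^2)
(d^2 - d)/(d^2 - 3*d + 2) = d/(d - 2)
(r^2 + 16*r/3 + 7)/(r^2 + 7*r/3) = (r + 3)/r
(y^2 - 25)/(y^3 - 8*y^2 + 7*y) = (y^2 - 25)/(y*(y^2 - 8*y + 7))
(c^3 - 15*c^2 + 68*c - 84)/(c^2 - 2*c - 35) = (c^2 - 8*c + 12)/(c + 5)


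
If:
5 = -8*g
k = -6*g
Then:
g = -5/8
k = 15/4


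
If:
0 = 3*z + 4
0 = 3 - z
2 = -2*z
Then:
No Solution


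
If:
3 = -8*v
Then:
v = -3/8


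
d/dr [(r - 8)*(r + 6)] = 2*r - 2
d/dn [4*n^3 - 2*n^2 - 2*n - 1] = 12*n^2 - 4*n - 2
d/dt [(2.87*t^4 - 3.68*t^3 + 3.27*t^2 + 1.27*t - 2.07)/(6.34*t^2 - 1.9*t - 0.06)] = (36.3916*t^5 - 39.6902*t^4 + 13.2952*t^3 - 13.6024*t^2 + 25.8552*t - 4.0092)/(40.1956*t^4 - 24.092*t^3 + 2.8492*t^2 + 0.228*t + 0.0036)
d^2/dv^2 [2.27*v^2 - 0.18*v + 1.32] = 4.54000000000000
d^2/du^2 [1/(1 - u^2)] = 2*(-3*u^2 - 1)/(u^2 - 1)^3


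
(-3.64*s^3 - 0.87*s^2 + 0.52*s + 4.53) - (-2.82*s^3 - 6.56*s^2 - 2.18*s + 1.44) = -0.82*s^3 + 5.69*s^2 + 2.7*s + 3.09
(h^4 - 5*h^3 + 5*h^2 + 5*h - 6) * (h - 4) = h^5 - 9*h^4 + 25*h^3 - 15*h^2 - 26*h + 24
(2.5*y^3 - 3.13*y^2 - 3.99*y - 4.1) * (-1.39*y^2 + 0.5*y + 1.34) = -3.475*y^5 + 5.6007*y^4 + 7.3311*y^3 - 0.490200000000002*y^2 - 7.3966*y - 5.494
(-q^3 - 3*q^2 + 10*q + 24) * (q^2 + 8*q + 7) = -q^5 - 11*q^4 - 21*q^3 + 83*q^2 + 262*q + 168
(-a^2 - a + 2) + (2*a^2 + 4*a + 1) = a^2 + 3*a + 3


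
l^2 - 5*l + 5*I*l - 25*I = (l - 5)*(l + 5*I)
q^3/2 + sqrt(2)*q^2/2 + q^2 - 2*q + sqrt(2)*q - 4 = (q/2 + sqrt(2))*(q + 2)*(q - sqrt(2))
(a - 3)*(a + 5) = a^2 + 2*a - 15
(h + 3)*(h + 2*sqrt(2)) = h^2 + 2*sqrt(2)*h + 3*h + 6*sqrt(2)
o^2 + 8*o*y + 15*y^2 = (o + 3*y)*(o + 5*y)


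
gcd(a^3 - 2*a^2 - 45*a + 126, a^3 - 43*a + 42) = a^2 + a - 42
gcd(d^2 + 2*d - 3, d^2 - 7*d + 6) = d - 1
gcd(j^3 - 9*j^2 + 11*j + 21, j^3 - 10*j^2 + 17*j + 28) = j^2 - 6*j - 7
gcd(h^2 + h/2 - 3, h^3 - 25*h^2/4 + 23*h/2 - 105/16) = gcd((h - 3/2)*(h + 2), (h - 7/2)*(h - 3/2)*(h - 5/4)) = h - 3/2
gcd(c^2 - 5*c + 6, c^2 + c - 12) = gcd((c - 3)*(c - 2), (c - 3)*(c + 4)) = c - 3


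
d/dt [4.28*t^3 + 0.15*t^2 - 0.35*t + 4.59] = 12.84*t^2 + 0.3*t - 0.35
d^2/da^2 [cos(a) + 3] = -cos(a)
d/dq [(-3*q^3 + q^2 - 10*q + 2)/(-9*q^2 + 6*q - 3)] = (9*q^4 - 12*q^3 - 19*q^2 + 10*q + 6)/(3*(9*q^4 - 12*q^3 + 10*q^2 - 4*q + 1))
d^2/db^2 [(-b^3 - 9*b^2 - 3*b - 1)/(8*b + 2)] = (-16*b^3 - 12*b^2 - 3*b - 13)/(64*b^3 + 48*b^2 + 12*b + 1)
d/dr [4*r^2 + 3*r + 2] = 8*r + 3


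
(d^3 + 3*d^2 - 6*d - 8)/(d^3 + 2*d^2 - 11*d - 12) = (d - 2)/(d - 3)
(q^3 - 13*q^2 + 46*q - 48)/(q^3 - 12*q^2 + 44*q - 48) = (q^2 - 11*q + 24)/(q^2 - 10*q + 24)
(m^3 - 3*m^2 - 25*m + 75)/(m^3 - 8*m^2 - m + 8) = (m^3 - 3*m^2 - 25*m + 75)/(m^3 - 8*m^2 - m + 8)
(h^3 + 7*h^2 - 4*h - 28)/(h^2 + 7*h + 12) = (h^3 + 7*h^2 - 4*h - 28)/(h^2 + 7*h + 12)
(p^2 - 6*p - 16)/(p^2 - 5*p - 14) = (p - 8)/(p - 7)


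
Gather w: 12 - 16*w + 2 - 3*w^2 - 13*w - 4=-3*w^2 - 29*w + 10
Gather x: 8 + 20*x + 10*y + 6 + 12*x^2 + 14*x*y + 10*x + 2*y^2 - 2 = 12*x^2 + x*(14*y + 30) + 2*y^2 + 10*y + 12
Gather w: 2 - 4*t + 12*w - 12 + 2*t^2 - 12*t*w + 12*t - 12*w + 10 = 2*t^2 - 12*t*w + 8*t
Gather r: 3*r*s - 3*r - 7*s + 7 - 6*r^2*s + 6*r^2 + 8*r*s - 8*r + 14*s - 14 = r^2*(6 - 6*s) + r*(11*s - 11) + 7*s - 7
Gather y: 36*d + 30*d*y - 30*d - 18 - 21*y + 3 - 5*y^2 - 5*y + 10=6*d - 5*y^2 + y*(30*d - 26) - 5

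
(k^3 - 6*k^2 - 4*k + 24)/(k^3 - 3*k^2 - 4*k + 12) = (k - 6)/(k - 3)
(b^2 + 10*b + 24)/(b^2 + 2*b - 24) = (b + 4)/(b - 4)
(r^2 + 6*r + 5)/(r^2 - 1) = (r + 5)/(r - 1)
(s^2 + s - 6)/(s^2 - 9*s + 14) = (s + 3)/(s - 7)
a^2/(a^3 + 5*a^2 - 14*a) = a/(a^2 + 5*a - 14)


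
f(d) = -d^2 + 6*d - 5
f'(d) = 6 - 2*d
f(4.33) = 2.23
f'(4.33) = -2.66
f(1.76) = 2.46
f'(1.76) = 2.48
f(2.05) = 3.10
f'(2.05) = 1.90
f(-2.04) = -21.40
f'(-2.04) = 10.08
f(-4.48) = -51.95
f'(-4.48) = 14.96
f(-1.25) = -14.06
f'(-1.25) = 8.50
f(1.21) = 0.80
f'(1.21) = 3.58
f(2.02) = 3.04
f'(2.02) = 1.96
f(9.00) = -32.00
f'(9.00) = -12.00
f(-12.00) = -221.00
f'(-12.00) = 30.00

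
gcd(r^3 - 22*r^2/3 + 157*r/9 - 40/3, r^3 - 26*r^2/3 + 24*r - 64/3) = r - 8/3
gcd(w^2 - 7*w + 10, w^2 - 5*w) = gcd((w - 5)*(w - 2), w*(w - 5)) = w - 5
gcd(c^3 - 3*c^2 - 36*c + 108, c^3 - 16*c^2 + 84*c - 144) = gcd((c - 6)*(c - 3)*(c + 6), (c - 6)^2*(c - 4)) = c - 6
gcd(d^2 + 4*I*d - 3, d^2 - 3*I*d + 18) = d + 3*I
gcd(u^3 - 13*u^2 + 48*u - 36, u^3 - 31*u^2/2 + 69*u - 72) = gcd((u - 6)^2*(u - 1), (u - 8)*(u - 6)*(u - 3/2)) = u - 6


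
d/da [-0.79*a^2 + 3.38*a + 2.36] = 3.38 - 1.58*a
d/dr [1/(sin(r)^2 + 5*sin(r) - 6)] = -(2*sin(r) + 5)*cos(r)/(sin(r)^2 + 5*sin(r) - 6)^2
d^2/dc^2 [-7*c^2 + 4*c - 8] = -14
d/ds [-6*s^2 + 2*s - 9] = 2 - 12*s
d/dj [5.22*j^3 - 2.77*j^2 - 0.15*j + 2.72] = 15.66*j^2 - 5.54*j - 0.15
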